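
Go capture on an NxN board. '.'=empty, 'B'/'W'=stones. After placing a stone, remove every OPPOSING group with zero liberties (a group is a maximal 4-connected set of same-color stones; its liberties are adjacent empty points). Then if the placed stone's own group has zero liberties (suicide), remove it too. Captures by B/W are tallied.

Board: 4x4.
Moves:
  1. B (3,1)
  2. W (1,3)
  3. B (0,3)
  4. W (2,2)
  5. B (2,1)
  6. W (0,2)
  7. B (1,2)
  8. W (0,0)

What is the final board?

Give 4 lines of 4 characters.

Move 1: B@(3,1) -> caps B=0 W=0
Move 2: W@(1,3) -> caps B=0 W=0
Move 3: B@(0,3) -> caps B=0 W=0
Move 4: W@(2,2) -> caps B=0 W=0
Move 5: B@(2,1) -> caps B=0 W=0
Move 6: W@(0,2) -> caps B=0 W=1
Move 7: B@(1,2) -> caps B=0 W=1
Move 8: W@(0,0) -> caps B=0 W=1

Answer: W.W.
..BW
.BW.
.B..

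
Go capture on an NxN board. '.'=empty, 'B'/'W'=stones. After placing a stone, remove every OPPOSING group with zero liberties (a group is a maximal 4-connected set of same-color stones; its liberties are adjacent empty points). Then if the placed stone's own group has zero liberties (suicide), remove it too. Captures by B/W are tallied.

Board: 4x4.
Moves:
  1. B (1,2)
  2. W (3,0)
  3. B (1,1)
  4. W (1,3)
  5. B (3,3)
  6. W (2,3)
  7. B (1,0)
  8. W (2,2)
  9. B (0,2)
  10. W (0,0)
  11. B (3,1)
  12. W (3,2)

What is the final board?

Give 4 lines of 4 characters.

Answer: W.B.
BBBW
..WW
WBW.

Derivation:
Move 1: B@(1,2) -> caps B=0 W=0
Move 2: W@(3,0) -> caps B=0 W=0
Move 3: B@(1,1) -> caps B=0 W=0
Move 4: W@(1,3) -> caps B=0 W=0
Move 5: B@(3,3) -> caps B=0 W=0
Move 6: W@(2,3) -> caps B=0 W=0
Move 7: B@(1,0) -> caps B=0 W=0
Move 8: W@(2,2) -> caps B=0 W=0
Move 9: B@(0,2) -> caps B=0 W=0
Move 10: W@(0,0) -> caps B=0 W=0
Move 11: B@(3,1) -> caps B=0 W=0
Move 12: W@(3,2) -> caps B=0 W=1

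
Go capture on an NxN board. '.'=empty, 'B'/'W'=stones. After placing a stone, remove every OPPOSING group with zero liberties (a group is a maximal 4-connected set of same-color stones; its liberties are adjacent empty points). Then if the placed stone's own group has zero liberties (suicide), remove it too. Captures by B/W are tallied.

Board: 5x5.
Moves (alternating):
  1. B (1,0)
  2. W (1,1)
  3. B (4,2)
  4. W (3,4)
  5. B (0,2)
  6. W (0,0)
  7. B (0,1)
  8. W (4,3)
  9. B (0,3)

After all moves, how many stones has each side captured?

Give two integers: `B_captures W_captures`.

Answer: 1 0

Derivation:
Move 1: B@(1,0) -> caps B=0 W=0
Move 2: W@(1,1) -> caps B=0 W=0
Move 3: B@(4,2) -> caps B=0 W=0
Move 4: W@(3,4) -> caps B=0 W=0
Move 5: B@(0,2) -> caps B=0 W=0
Move 6: W@(0,0) -> caps B=0 W=0
Move 7: B@(0,1) -> caps B=1 W=0
Move 8: W@(4,3) -> caps B=1 W=0
Move 9: B@(0,3) -> caps B=1 W=0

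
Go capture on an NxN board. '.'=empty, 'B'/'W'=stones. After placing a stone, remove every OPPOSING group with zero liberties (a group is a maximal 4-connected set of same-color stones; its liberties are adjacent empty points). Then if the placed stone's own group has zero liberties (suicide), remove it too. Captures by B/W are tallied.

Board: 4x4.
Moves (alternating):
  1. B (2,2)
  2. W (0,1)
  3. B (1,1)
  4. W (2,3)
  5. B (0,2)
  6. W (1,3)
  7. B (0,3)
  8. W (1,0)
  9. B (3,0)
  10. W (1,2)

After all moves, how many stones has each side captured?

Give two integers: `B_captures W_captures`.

Answer: 0 2

Derivation:
Move 1: B@(2,2) -> caps B=0 W=0
Move 2: W@(0,1) -> caps B=0 W=0
Move 3: B@(1,1) -> caps B=0 W=0
Move 4: W@(2,3) -> caps B=0 W=0
Move 5: B@(0,2) -> caps B=0 W=0
Move 6: W@(1,3) -> caps B=0 W=0
Move 7: B@(0,3) -> caps B=0 W=0
Move 8: W@(1,0) -> caps B=0 W=0
Move 9: B@(3,0) -> caps B=0 W=0
Move 10: W@(1,2) -> caps B=0 W=2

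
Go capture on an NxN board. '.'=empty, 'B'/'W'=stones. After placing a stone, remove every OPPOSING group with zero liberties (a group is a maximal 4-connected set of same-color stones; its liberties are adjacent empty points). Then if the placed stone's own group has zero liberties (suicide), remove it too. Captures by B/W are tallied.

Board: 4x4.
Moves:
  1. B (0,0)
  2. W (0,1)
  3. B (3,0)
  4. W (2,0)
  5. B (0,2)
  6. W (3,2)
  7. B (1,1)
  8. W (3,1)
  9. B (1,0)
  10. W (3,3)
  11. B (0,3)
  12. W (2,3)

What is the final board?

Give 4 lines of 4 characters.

Answer: B.BB
BB..
W..W
.WWW

Derivation:
Move 1: B@(0,0) -> caps B=0 W=0
Move 2: W@(0,1) -> caps B=0 W=0
Move 3: B@(3,0) -> caps B=0 W=0
Move 4: W@(2,0) -> caps B=0 W=0
Move 5: B@(0,2) -> caps B=0 W=0
Move 6: W@(3,2) -> caps B=0 W=0
Move 7: B@(1,1) -> caps B=1 W=0
Move 8: W@(3,1) -> caps B=1 W=1
Move 9: B@(1,0) -> caps B=1 W=1
Move 10: W@(3,3) -> caps B=1 W=1
Move 11: B@(0,3) -> caps B=1 W=1
Move 12: W@(2,3) -> caps B=1 W=1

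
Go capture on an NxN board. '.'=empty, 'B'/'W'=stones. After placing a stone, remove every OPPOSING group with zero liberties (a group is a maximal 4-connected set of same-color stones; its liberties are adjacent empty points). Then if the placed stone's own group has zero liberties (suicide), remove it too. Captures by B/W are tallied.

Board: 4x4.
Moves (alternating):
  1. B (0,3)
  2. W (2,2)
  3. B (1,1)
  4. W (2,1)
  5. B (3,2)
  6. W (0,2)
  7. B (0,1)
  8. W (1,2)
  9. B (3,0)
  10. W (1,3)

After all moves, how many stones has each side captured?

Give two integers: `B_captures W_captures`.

Move 1: B@(0,3) -> caps B=0 W=0
Move 2: W@(2,2) -> caps B=0 W=0
Move 3: B@(1,1) -> caps B=0 W=0
Move 4: W@(2,1) -> caps B=0 W=0
Move 5: B@(3,2) -> caps B=0 W=0
Move 6: W@(0,2) -> caps B=0 W=0
Move 7: B@(0,1) -> caps B=0 W=0
Move 8: W@(1,2) -> caps B=0 W=0
Move 9: B@(3,0) -> caps B=0 W=0
Move 10: W@(1,3) -> caps B=0 W=1

Answer: 0 1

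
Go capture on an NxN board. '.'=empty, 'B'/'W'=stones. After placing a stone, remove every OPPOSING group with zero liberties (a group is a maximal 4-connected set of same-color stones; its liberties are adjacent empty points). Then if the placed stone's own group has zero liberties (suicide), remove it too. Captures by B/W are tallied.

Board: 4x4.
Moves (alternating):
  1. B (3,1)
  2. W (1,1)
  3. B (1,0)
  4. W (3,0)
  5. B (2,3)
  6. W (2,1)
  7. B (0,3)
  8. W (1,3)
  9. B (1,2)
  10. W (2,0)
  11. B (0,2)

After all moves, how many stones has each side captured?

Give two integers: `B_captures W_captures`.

Move 1: B@(3,1) -> caps B=0 W=0
Move 2: W@(1,1) -> caps B=0 W=0
Move 3: B@(1,0) -> caps B=0 W=0
Move 4: W@(3,0) -> caps B=0 W=0
Move 5: B@(2,3) -> caps B=0 W=0
Move 6: W@(2,1) -> caps B=0 W=0
Move 7: B@(0,3) -> caps B=0 W=0
Move 8: W@(1,3) -> caps B=0 W=0
Move 9: B@(1,2) -> caps B=1 W=0
Move 10: W@(2,0) -> caps B=1 W=0
Move 11: B@(0,2) -> caps B=1 W=0

Answer: 1 0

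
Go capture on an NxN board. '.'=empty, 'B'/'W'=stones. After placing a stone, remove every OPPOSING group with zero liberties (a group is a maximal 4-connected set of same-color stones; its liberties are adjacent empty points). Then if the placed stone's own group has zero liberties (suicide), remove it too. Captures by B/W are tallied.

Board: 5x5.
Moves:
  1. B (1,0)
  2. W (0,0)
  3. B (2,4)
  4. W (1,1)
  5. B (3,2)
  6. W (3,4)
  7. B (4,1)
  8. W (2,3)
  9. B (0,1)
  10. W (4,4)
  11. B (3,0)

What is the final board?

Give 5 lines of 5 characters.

Move 1: B@(1,0) -> caps B=0 W=0
Move 2: W@(0,0) -> caps B=0 W=0
Move 3: B@(2,4) -> caps B=0 W=0
Move 4: W@(1,1) -> caps B=0 W=0
Move 5: B@(3,2) -> caps B=0 W=0
Move 6: W@(3,4) -> caps B=0 W=0
Move 7: B@(4,1) -> caps B=0 W=0
Move 8: W@(2,3) -> caps B=0 W=0
Move 9: B@(0,1) -> caps B=1 W=0
Move 10: W@(4,4) -> caps B=1 W=0
Move 11: B@(3,0) -> caps B=1 W=0

Answer: .B...
BW...
...WB
B.B.W
.B..W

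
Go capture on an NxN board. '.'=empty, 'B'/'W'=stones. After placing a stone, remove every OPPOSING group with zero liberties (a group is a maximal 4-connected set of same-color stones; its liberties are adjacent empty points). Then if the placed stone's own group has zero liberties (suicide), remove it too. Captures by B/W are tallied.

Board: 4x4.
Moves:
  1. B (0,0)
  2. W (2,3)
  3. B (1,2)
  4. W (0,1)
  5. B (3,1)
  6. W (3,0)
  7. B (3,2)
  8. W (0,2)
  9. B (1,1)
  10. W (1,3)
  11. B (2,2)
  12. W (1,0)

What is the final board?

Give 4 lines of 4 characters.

Answer: .WW.
WBBW
..BW
WBB.

Derivation:
Move 1: B@(0,0) -> caps B=0 W=0
Move 2: W@(2,3) -> caps B=0 W=0
Move 3: B@(1,2) -> caps B=0 W=0
Move 4: W@(0,1) -> caps B=0 W=0
Move 5: B@(3,1) -> caps B=0 W=0
Move 6: W@(3,0) -> caps B=0 W=0
Move 7: B@(3,2) -> caps B=0 W=0
Move 8: W@(0,2) -> caps B=0 W=0
Move 9: B@(1,1) -> caps B=0 W=0
Move 10: W@(1,3) -> caps B=0 W=0
Move 11: B@(2,2) -> caps B=0 W=0
Move 12: W@(1,0) -> caps B=0 W=1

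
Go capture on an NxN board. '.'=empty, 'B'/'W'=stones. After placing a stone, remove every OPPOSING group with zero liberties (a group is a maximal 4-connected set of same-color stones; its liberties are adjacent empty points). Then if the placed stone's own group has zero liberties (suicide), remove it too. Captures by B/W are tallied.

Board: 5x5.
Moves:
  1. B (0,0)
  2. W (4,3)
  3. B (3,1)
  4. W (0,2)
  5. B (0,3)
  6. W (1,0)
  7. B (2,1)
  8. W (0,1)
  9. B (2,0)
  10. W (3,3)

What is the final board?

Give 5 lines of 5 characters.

Answer: .WWB.
W....
BB...
.B.W.
...W.

Derivation:
Move 1: B@(0,0) -> caps B=0 W=0
Move 2: W@(4,3) -> caps B=0 W=0
Move 3: B@(3,1) -> caps B=0 W=0
Move 4: W@(0,2) -> caps B=0 W=0
Move 5: B@(0,3) -> caps B=0 W=0
Move 6: W@(1,0) -> caps B=0 W=0
Move 7: B@(2,1) -> caps B=0 W=0
Move 8: W@(0,1) -> caps B=0 W=1
Move 9: B@(2,0) -> caps B=0 W=1
Move 10: W@(3,3) -> caps B=0 W=1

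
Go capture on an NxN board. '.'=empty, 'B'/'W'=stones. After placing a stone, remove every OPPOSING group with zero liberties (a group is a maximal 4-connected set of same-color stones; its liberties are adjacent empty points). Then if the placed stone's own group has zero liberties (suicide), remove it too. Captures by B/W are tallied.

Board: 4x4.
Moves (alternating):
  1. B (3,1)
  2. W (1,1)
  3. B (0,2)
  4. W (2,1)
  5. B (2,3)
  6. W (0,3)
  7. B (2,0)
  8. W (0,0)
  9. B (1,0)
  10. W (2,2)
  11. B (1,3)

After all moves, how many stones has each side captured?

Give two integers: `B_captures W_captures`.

Move 1: B@(3,1) -> caps B=0 W=0
Move 2: W@(1,1) -> caps B=0 W=0
Move 3: B@(0,2) -> caps B=0 W=0
Move 4: W@(2,1) -> caps B=0 W=0
Move 5: B@(2,3) -> caps B=0 W=0
Move 6: W@(0,3) -> caps B=0 W=0
Move 7: B@(2,0) -> caps B=0 W=0
Move 8: W@(0,0) -> caps B=0 W=0
Move 9: B@(1,0) -> caps B=0 W=0
Move 10: W@(2,2) -> caps B=0 W=0
Move 11: B@(1,3) -> caps B=1 W=0

Answer: 1 0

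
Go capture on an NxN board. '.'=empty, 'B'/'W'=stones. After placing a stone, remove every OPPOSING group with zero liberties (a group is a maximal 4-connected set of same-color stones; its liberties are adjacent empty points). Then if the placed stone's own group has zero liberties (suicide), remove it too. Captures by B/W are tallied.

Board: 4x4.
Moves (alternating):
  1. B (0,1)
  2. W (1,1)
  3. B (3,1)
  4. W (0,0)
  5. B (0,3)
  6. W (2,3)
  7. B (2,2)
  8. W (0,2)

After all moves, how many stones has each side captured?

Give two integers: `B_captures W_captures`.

Move 1: B@(0,1) -> caps B=0 W=0
Move 2: W@(1,1) -> caps B=0 W=0
Move 3: B@(3,1) -> caps B=0 W=0
Move 4: W@(0,0) -> caps B=0 W=0
Move 5: B@(0,3) -> caps B=0 W=0
Move 6: W@(2,3) -> caps B=0 W=0
Move 7: B@(2,2) -> caps B=0 W=0
Move 8: W@(0,2) -> caps B=0 W=1

Answer: 0 1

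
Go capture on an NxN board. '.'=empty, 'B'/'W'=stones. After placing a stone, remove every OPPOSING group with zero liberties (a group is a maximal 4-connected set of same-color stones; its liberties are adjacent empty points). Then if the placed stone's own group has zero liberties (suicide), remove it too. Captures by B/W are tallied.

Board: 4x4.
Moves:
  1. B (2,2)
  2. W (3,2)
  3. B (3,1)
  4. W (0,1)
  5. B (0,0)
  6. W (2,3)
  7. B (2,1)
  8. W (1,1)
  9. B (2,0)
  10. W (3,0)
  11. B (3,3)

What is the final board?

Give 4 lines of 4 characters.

Move 1: B@(2,2) -> caps B=0 W=0
Move 2: W@(3,2) -> caps B=0 W=0
Move 3: B@(3,1) -> caps B=0 W=0
Move 4: W@(0,1) -> caps B=0 W=0
Move 5: B@(0,0) -> caps B=0 W=0
Move 6: W@(2,3) -> caps B=0 W=0
Move 7: B@(2,1) -> caps B=0 W=0
Move 8: W@(1,1) -> caps B=0 W=0
Move 9: B@(2,0) -> caps B=0 W=0
Move 10: W@(3,0) -> caps B=0 W=0
Move 11: B@(3,3) -> caps B=1 W=0

Answer: BW..
.W..
BBBW
.B.B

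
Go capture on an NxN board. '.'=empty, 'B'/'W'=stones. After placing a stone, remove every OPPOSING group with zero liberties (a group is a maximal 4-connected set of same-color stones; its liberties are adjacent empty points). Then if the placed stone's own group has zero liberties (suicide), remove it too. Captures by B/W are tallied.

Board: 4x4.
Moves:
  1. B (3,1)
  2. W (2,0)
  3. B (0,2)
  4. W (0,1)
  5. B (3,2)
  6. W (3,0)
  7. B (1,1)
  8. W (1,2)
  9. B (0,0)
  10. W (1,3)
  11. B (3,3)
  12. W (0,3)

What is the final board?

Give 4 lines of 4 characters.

Move 1: B@(3,1) -> caps B=0 W=0
Move 2: W@(2,0) -> caps B=0 W=0
Move 3: B@(0,2) -> caps B=0 W=0
Move 4: W@(0,1) -> caps B=0 W=0
Move 5: B@(3,2) -> caps B=0 W=0
Move 6: W@(3,0) -> caps B=0 W=0
Move 7: B@(1,1) -> caps B=0 W=0
Move 8: W@(1,2) -> caps B=0 W=0
Move 9: B@(0,0) -> caps B=1 W=0
Move 10: W@(1,3) -> caps B=1 W=0
Move 11: B@(3,3) -> caps B=1 W=0
Move 12: W@(0,3) -> caps B=1 W=0

Answer: B.BW
.BWW
W...
WBBB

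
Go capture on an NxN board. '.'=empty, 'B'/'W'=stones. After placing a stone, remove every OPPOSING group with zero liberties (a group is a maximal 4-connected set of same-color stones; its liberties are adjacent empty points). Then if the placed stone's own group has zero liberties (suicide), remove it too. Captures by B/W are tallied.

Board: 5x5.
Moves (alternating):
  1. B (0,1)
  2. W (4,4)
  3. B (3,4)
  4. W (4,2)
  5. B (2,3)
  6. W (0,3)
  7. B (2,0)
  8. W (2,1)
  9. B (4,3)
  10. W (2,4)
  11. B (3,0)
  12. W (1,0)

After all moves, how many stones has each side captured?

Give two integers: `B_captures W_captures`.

Move 1: B@(0,1) -> caps B=0 W=0
Move 2: W@(4,4) -> caps B=0 W=0
Move 3: B@(3,4) -> caps B=0 W=0
Move 4: W@(4,2) -> caps B=0 W=0
Move 5: B@(2,3) -> caps B=0 W=0
Move 6: W@(0,3) -> caps B=0 W=0
Move 7: B@(2,0) -> caps B=0 W=0
Move 8: W@(2,1) -> caps B=0 W=0
Move 9: B@(4,3) -> caps B=1 W=0
Move 10: W@(2,4) -> caps B=1 W=0
Move 11: B@(3,0) -> caps B=1 W=0
Move 12: W@(1,0) -> caps B=1 W=0

Answer: 1 0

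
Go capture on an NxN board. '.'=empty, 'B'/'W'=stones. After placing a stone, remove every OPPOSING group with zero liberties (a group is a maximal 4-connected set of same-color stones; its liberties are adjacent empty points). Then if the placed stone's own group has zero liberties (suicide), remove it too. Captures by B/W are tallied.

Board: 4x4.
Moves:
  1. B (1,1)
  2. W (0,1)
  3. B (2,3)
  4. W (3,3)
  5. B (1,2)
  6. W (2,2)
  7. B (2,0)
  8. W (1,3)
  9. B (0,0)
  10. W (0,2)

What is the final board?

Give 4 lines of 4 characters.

Answer: BWW.
.BBW
B.W.
...W

Derivation:
Move 1: B@(1,1) -> caps B=0 W=0
Move 2: W@(0,1) -> caps B=0 W=0
Move 3: B@(2,3) -> caps B=0 W=0
Move 4: W@(3,3) -> caps B=0 W=0
Move 5: B@(1,2) -> caps B=0 W=0
Move 6: W@(2,2) -> caps B=0 W=0
Move 7: B@(2,0) -> caps B=0 W=0
Move 8: W@(1,3) -> caps B=0 W=1
Move 9: B@(0,0) -> caps B=0 W=1
Move 10: W@(0,2) -> caps B=0 W=1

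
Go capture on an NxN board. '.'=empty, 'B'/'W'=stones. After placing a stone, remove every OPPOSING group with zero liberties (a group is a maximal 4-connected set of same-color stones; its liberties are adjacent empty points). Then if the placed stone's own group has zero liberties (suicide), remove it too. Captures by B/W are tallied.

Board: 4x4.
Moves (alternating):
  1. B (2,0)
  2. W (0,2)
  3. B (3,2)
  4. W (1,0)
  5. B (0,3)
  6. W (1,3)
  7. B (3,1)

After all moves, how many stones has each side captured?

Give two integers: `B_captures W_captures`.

Answer: 0 1

Derivation:
Move 1: B@(2,0) -> caps B=0 W=0
Move 2: W@(0,2) -> caps B=0 W=0
Move 3: B@(3,2) -> caps B=0 W=0
Move 4: W@(1,0) -> caps B=0 W=0
Move 5: B@(0,3) -> caps B=0 W=0
Move 6: W@(1,3) -> caps B=0 W=1
Move 7: B@(3,1) -> caps B=0 W=1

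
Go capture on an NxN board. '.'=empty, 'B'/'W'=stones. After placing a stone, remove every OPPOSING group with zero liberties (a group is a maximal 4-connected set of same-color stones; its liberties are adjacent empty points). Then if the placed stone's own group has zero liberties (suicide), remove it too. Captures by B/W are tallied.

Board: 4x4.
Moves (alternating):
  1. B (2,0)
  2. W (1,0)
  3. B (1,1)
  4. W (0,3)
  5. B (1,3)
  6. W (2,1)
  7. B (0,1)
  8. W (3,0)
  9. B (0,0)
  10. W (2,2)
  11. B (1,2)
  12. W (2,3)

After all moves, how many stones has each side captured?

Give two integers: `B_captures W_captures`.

Move 1: B@(2,0) -> caps B=0 W=0
Move 2: W@(1,0) -> caps B=0 W=0
Move 3: B@(1,1) -> caps B=0 W=0
Move 4: W@(0,3) -> caps B=0 W=0
Move 5: B@(1,3) -> caps B=0 W=0
Move 6: W@(2,1) -> caps B=0 W=0
Move 7: B@(0,1) -> caps B=0 W=0
Move 8: W@(3,0) -> caps B=0 W=1
Move 9: B@(0,0) -> caps B=0 W=1
Move 10: W@(2,2) -> caps B=0 W=1
Move 11: B@(1,2) -> caps B=0 W=1
Move 12: W@(2,3) -> caps B=0 W=1

Answer: 0 1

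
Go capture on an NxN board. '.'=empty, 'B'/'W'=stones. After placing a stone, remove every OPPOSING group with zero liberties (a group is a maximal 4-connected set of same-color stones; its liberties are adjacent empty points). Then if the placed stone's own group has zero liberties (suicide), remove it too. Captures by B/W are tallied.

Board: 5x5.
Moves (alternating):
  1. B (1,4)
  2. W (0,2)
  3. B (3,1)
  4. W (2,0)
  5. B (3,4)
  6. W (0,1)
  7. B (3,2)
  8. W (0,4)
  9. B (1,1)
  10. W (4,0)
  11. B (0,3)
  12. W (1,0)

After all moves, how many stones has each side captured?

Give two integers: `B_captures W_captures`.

Move 1: B@(1,4) -> caps B=0 W=0
Move 2: W@(0,2) -> caps B=0 W=0
Move 3: B@(3,1) -> caps B=0 W=0
Move 4: W@(2,0) -> caps B=0 W=0
Move 5: B@(3,4) -> caps B=0 W=0
Move 6: W@(0,1) -> caps B=0 W=0
Move 7: B@(3,2) -> caps B=0 W=0
Move 8: W@(0,4) -> caps B=0 W=0
Move 9: B@(1,1) -> caps B=0 W=0
Move 10: W@(4,0) -> caps B=0 W=0
Move 11: B@(0,3) -> caps B=1 W=0
Move 12: W@(1,0) -> caps B=1 W=0

Answer: 1 0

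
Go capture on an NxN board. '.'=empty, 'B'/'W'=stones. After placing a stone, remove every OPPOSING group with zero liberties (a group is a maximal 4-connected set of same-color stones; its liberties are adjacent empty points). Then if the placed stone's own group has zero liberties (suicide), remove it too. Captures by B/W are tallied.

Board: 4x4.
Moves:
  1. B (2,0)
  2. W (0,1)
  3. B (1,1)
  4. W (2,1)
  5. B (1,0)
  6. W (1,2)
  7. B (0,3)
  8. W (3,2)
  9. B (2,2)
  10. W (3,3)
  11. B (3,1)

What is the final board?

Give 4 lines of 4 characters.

Move 1: B@(2,0) -> caps B=0 W=0
Move 2: W@(0,1) -> caps B=0 W=0
Move 3: B@(1,1) -> caps B=0 W=0
Move 4: W@(2,1) -> caps B=0 W=0
Move 5: B@(1,0) -> caps B=0 W=0
Move 6: W@(1,2) -> caps B=0 W=0
Move 7: B@(0,3) -> caps B=0 W=0
Move 8: W@(3,2) -> caps B=0 W=0
Move 9: B@(2,2) -> caps B=0 W=0
Move 10: W@(3,3) -> caps B=0 W=0
Move 11: B@(3,1) -> caps B=1 W=0

Answer: .W.B
BBW.
B.B.
.BWW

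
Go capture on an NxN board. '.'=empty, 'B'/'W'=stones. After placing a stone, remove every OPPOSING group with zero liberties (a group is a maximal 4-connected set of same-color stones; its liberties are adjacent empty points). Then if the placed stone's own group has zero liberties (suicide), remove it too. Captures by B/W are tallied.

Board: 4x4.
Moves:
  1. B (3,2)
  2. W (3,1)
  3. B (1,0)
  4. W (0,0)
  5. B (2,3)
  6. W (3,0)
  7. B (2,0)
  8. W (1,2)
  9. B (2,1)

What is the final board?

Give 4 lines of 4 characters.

Answer: W...
B.W.
BB.B
..B.

Derivation:
Move 1: B@(3,2) -> caps B=0 W=0
Move 2: W@(3,1) -> caps B=0 W=0
Move 3: B@(1,0) -> caps B=0 W=0
Move 4: W@(0,0) -> caps B=0 W=0
Move 5: B@(2,3) -> caps B=0 W=0
Move 6: W@(3,0) -> caps B=0 W=0
Move 7: B@(2,0) -> caps B=0 W=0
Move 8: W@(1,2) -> caps B=0 W=0
Move 9: B@(2,1) -> caps B=2 W=0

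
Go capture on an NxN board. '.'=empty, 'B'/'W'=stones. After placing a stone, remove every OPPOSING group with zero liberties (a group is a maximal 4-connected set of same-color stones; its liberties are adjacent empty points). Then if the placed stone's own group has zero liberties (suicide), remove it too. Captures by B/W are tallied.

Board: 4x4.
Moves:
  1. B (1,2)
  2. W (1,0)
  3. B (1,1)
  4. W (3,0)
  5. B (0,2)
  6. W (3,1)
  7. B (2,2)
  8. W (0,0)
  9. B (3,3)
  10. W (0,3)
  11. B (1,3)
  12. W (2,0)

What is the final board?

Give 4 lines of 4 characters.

Move 1: B@(1,2) -> caps B=0 W=0
Move 2: W@(1,0) -> caps B=0 W=0
Move 3: B@(1,1) -> caps B=0 W=0
Move 4: W@(3,0) -> caps B=0 W=0
Move 5: B@(0,2) -> caps B=0 W=0
Move 6: W@(3,1) -> caps B=0 W=0
Move 7: B@(2,2) -> caps B=0 W=0
Move 8: W@(0,0) -> caps B=0 W=0
Move 9: B@(3,3) -> caps B=0 W=0
Move 10: W@(0,3) -> caps B=0 W=0
Move 11: B@(1,3) -> caps B=1 W=0
Move 12: W@(2,0) -> caps B=1 W=0

Answer: W.B.
WBBB
W.B.
WW.B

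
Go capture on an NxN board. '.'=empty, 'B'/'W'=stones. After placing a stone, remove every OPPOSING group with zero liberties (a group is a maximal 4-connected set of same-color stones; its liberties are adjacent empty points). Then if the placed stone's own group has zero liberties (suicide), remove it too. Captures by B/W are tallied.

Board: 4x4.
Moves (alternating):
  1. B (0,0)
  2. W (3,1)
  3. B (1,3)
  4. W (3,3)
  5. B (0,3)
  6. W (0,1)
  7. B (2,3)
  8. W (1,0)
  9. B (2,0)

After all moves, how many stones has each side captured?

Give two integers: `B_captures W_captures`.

Move 1: B@(0,0) -> caps B=0 W=0
Move 2: W@(3,1) -> caps B=0 W=0
Move 3: B@(1,3) -> caps B=0 W=0
Move 4: W@(3,3) -> caps B=0 W=0
Move 5: B@(0,3) -> caps B=0 W=0
Move 6: W@(0,1) -> caps B=0 W=0
Move 7: B@(2,3) -> caps B=0 W=0
Move 8: W@(1,0) -> caps B=0 W=1
Move 9: B@(2,0) -> caps B=0 W=1

Answer: 0 1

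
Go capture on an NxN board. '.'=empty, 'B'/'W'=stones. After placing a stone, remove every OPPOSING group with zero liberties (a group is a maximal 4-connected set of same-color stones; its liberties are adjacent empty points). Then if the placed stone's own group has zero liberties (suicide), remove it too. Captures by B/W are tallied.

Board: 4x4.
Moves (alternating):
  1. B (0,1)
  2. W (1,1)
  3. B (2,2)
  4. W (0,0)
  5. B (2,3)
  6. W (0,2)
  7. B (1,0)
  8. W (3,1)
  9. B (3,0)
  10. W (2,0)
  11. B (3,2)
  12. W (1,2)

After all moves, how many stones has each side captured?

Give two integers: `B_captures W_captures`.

Move 1: B@(0,1) -> caps B=0 W=0
Move 2: W@(1,1) -> caps B=0 W=0
Move 3: B@(2,2) -> caps B=0 W=0
Move 4: W@(0,0) -> caps B=0 W=0
Move 5: B@(2,3) -> caps B=0 W=0
Move 6: W@(0,2) -> caps B=0 W=1
Move 7: B@(1,0) -> caps B=0 W=1
Move 8: W@(3,1) -> caps B=0 W=1
Move 9: B@(3,0) -> caps B=0 W=1
Move 10: W@(2,0) -> caps B=0 W=3
Move 11: B@(3,2) -> caps B=0 W=3
Move 12: W@(1,2) -> caps B=0 W=3

Answer: 0 3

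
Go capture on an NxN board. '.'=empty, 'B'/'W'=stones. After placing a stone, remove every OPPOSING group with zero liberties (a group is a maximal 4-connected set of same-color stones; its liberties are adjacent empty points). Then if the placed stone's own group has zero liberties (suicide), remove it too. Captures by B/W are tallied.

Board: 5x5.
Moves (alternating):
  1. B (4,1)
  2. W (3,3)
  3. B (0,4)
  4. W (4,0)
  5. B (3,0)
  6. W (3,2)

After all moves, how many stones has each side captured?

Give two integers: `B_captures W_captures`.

Move 1: B@(4,1) -> caps B=0 W=0
Move 2: W@(3,3) -> caps B=0 W=0
Move 3: B@(0,4) -> caps B=0 W=0
Move 4: W@(4,0) -> caps B=0 W=0
Move 5: B@(3,0) -> caps B=1 W=0
Move 6: W@(3,2) -> caps B=1 W=0

Answer: 1 0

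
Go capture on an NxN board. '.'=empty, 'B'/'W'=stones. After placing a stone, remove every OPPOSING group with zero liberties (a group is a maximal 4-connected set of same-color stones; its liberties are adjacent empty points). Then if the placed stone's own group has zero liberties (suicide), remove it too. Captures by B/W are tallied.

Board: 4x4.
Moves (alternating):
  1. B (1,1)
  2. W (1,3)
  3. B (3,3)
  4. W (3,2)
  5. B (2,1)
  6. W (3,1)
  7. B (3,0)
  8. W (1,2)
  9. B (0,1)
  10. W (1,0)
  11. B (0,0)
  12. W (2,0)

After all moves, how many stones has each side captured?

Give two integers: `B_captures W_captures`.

Move 1: B@(1,1) -> caps B=0 W=0
Move 2: W@(1,3) -> caps B=0 W=0
Move 3: B@(3,3) -> caps B=0 W=0
Move 4: W@(3,2) -> caps B=0 W=0
Move 5: B@(2,1) -> caps B=0 W=0
Move 6: W@(3,1) -> caps B=0 W=0
Move 7: B@(3,0) -> caps B=0 W=0
Move 8: W@(1,2) -> caps B=0 W=0
Move 9: B@(0,1) -> caps B=0 W=0
Move 10: W@(1,0) -> caps B=0 W=0
Move 11: B@(0,0) -> caps B=0 W=0
Move 12: W@(2,0) -> caps B=0 W=1

Answer: 0 1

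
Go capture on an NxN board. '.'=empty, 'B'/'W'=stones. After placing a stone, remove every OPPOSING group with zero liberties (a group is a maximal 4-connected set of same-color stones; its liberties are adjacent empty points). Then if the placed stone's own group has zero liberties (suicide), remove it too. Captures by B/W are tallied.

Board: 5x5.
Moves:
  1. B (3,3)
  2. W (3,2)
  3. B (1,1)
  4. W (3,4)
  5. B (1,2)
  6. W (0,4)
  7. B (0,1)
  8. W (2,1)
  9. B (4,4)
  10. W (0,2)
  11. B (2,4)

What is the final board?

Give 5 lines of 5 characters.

Answer: .BW.W
.BB..
.W..B
..WB.
....B

Derivation:
Move 1: B@(3,3) -> caps B=0 W=0
Move 2: W@(3,2) -> caps B=0 W=0
Move 3: B@(1,1) -> caps B=0 W=0
Move 4: W@(3,4) -> caps B=0 W=0
Move 5: B@(1,2) -> caps B=0 W=0
Move 6: W@(0,4) -> caps B=0 W=0
Move 7: B@(0,1) -> caps B=0 W=0
Move 8: W@(2,1) -> caps B=0 W=0
Move 9: B@(4,4) -> caps B=0 W=0
Move 10: W@(0,2) -> caps B=0 W=0
Move 11: B@(2,4) -> caps B=1 W=0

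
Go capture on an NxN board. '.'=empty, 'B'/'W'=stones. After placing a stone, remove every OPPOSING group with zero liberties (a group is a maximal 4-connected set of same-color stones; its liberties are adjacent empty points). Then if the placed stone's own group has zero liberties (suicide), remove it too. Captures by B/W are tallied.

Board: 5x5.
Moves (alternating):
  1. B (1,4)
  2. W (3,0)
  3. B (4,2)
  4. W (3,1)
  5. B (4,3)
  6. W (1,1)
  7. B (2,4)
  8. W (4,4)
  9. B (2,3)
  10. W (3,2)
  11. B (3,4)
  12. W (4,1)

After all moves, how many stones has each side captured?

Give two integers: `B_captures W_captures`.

Answer: 1 0

Derivation:
Move 1: B@(1,4) -> caps B=0 W=0
Move 2: W@(3,0) -> caps B=0 W=0
Move 3: B@(4,2) -> caps B=0 W=0
Move 4: W@(3,1) -> caps B=0 W=0
Move 5: B@(4,3) -> caps B=0 W=0
Move 6: W@(1,1) -> caps B=0 W=0
Move 7: B@(2,4) -> caps B=0 W=0
Move 8: W@(4,4) -> caps B=0 W=0
Move 9: B@(2,3) -> caps B=0 W=0
Move 10: W@(3,2) -> caps B=0 W=0
Move 11: B@(3,4) -> caps B=1 W=0
Move 12: W@(4,1) -> caps B=1 W=0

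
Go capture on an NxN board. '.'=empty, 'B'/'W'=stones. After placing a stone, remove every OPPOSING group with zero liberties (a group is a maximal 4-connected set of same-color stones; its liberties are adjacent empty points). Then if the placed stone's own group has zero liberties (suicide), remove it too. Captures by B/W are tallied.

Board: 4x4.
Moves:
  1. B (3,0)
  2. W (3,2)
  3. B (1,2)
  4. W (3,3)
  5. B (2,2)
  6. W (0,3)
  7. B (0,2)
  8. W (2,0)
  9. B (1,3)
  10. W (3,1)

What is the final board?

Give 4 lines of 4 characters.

Move 1: B@(3,0) -> caps B=0 W=0
Move 2: W@(3,2) -> caps B=0 W=0
Move 3: B@(1,2) -> caps B=0 W=0
Move 4: W@(3,3) -> caps B=0 W=0
Move 5: B@(2,2) -> caps B=0 W=0
Move 6: W@(0,3) -> caps B=0 W=0
Move 7: B@(0,2) -> caps B=0 W=0
Move 8: W@(2,0) -> caps B=0 W=0
Move 9: B@(1,3) -> caps B=1 W=0
Move 10: W@(3,1) -> caps B=1 W=1

Answer: ..B.
..BB
W.B.
.WWW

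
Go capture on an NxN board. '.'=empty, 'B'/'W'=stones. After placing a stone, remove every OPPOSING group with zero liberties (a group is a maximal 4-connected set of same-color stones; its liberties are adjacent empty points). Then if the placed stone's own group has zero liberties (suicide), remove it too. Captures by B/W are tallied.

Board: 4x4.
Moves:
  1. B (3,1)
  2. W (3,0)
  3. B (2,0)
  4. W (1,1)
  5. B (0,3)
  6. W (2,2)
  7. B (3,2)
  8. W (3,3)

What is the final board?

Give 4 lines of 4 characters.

Answer: ...B
.W..
B.W.
.BBW

Derivation:
Move 1: B@(3,1) -> caps B=0 W=0
Move 2: W@(3,0) -> caps B=0 W=0
Move 3: B@(2,0) -> caps B=1 W=0
Move 4: W@(1,1) -> caps B=1 W=0
Move 5: B@(0,3) -> caps B=1 W=0
Move 6: W@(2,2) -> caps B=1 W=0
Move 7: B@(3,2) -> caps B=1 W=0
Move 8: W@(3,3) -> caps B=1 W=0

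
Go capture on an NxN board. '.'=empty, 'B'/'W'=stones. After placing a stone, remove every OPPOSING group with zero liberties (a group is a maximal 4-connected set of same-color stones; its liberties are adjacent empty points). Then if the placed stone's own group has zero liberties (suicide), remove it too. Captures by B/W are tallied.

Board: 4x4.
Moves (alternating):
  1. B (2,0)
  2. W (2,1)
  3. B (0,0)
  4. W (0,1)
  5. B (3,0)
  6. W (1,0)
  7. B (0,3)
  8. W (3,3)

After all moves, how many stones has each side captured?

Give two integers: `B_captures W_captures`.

Move 1: B@(2,0) -> caps B=0 W=0
Move 2: W@(2,1) -> caps B=0 W=0
Move 3: B@(0,0) -> caps B=0 W=0
Move 4: W@(0,1) -> caps B=0 W=0
Move 5: B@(3,0) -> caps B=0 W=0
Move 6: W@(1,0) -> caps B=0 W=1
Move 7: B@(0,3) -> caps B=0 W=1
Move 8: W@(3,3) -> caps B=0 W=1

Answer: 0 1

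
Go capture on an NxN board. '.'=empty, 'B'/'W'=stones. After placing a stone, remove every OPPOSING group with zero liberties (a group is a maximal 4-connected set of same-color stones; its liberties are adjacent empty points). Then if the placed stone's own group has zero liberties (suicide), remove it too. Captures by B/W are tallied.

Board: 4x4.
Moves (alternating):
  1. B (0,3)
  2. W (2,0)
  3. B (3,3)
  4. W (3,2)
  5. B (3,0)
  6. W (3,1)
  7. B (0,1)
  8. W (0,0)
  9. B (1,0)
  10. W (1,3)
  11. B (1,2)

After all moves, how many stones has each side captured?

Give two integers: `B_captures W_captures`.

Move 1: B@(0,3) -> caps B=0 W=0
Move 2: W@(2,0) -> caps B=0 W=0
Move 3: B@(3,3) -> caps B=0 W=0
Move 4: W@(3,2) -> caps B=0 W=0
Move 5: B@(3,0) -> caps B=0 W=0
Move 6: W@(3,1) -> caps B=0 W=1
Move 7: B@(0,1) -> caps B=0 W=1
Move 8: W@(0,0) -> caps B=0 W=1
Move 9: B@(1,0) -> caps B=1 W=1
Move 10: W@(1,3) -> caps B=1 W=1
Move 11: B@(1,2) -> caps B=1 W=1

Answer: 1 1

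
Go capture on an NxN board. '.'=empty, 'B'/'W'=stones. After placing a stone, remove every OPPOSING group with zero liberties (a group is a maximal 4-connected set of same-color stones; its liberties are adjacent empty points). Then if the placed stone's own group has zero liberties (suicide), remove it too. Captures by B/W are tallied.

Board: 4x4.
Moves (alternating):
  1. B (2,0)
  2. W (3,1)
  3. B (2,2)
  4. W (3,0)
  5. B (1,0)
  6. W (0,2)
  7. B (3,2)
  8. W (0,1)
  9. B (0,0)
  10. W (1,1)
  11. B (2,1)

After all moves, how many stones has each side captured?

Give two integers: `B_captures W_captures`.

Answer: 2 0

Derivation:
Move 1: B@(2,0) -> caps B=0 W=0
Move 2: W@(3,1) -> caps B=0 W=0
Move 3: B@(2,2) -> caps B=0 W=0
Move 4: W@(3,0) -> caps B=0 W=0
Move 5: B@(1,0) -> caps B=0 W=0
Move 6: W@(0,2) -> caps B=0 W=0
Move 7: B@(3,2) -> caps B=0 W=0
Move 8: W@(0,1) -> caps B=0 W=0
Move 9: B@(0,0) -> caps B=0 W=0
Move 10: W@(1,1) -> caps B=0 W=0
Move 11: B@(2,1) -> caps B=2 W=0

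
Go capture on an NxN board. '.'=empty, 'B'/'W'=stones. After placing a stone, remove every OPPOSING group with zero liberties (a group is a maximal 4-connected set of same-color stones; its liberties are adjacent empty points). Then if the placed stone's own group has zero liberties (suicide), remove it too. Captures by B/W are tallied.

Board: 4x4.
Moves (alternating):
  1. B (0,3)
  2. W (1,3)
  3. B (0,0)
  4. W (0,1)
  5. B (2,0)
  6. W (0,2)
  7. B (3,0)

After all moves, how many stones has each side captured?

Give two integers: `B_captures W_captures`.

Answer: 0 1

Derivation:
Move 1: B@(0,3) -> caps B=0 W=0
Move 2: W@(1,3) -> caps B=0 W=0
Move 3: B@(0,0) -> caps B=0 W=0
Move 4: W@(0,1) -> caps B=0 W=0
Move 5: B@(2,0) -> caps B=0 W=0
Move 6: W@(0,2) -> caps B=0 W=1
Move 7: B@(3,0) -> caps B=0 W=1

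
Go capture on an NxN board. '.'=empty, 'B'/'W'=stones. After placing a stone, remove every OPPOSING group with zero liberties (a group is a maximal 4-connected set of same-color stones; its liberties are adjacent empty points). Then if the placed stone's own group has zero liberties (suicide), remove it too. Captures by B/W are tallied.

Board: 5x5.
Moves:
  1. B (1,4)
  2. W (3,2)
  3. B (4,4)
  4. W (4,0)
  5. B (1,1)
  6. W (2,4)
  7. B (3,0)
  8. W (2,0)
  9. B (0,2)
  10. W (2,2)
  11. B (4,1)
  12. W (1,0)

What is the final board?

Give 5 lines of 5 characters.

Move 1: B@(1,4) -> caps B=0 W=0
Move 2: W@(3,2) -> caps B=0 W=0
Move 3: B@(4,4) -> caps B=0 W=0
Move 4: W@(4,0) -> caps B=0 W=0
Move 5: B@(1,1) -> caps B=0 W=0
Move 6: W@(2,4) -> caps B=0 W=0
Move 7: B@(3,0) -> caps B=0 W=0
Move 8: W@(2,0) -> caps B=0 W=0
Move 9: B@(0,2) -> caps B=0 W=0
Move 10: W@(2,2) -> caps B=0 W=0
Move 11: B@(4,1) -> caps B=1 W=0
Move 12: W@(1,0) -> caps B=1 W=0

Answer: ..B..
WB..B
W.W.W
B.W..
.B..B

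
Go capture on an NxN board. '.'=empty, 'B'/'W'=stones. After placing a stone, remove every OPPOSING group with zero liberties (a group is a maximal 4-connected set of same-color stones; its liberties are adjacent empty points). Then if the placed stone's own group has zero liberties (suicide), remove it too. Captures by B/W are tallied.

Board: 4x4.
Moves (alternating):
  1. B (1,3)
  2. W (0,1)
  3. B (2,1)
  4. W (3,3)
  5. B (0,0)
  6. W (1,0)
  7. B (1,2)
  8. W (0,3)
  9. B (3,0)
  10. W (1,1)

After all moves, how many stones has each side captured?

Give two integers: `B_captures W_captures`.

Move 1: B@(1,3) -> caps B=0 W=0
Move 2: W@(0,1) -> caps B=0 W=0
Move 3: B@(2,1) -> caps B=0 W=0
Move 4: W@(3,3) -> caps B=0 W=0
Move 5: B@(0,0) -> caps B=0 W=0
Move 6: W@(1,0) -> caps B=0 W=1
Move 7: B@(1,2) -> caps B=0 W=1
Move 8: W@(0,3) -> caps B=0 W=1
Move 9: B@(3,0) -> caps B=0 W=1
Move 10: W@(1,1) -> caps B=0 W=1

Answer: 0 1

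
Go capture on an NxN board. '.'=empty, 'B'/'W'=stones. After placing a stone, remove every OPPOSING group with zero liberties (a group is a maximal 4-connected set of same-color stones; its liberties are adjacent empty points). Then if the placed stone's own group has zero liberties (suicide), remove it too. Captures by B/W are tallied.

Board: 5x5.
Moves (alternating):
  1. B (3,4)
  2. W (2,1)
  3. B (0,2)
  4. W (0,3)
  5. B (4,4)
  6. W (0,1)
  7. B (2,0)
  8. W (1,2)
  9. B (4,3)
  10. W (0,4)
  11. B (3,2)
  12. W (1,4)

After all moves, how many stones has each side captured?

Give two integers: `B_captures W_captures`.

Move 1: B@(3,4) -> caps B=0 W=0
Move 2: W@(2,1) -> caps B=0 W=0
Move 3: B@(0,2) -> caps B=0 W=0
Move 4: W@(0,3) -> caps B=0 W=0
Move 5: B@(4,4) -> caps B=0 W=0
Move 6: W@(0,1) -> caps B=0 W=0
Move 7: B@(2,0) -> caps B=0 W=0
Move 8: W@(1,2) -> caps B=0 W=1
Move 9: B@(4,3) -> caps B=0 W=1
Move 10: W@(0,4) -> caps B=0 W=1
Move 11: B@(3,2) -> caps B=0 W=1
Move 12: W@(1,4) -> caps B=0 W=1

Answer: 0 1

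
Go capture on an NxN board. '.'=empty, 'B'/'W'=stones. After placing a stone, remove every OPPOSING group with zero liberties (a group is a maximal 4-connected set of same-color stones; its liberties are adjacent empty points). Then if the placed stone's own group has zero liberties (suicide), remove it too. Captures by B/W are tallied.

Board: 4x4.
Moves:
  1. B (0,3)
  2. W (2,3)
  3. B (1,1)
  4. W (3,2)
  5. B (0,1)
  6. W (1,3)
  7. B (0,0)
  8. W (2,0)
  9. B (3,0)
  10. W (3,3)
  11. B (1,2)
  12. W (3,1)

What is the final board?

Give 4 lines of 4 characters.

Answer: BB.B
.BBW
W..W
.WWW

Derivation:
Move 1: B@(0,3) -> caps B=0 W=0
Move 2: W@(2,3) -> caps B=0 W=0
Move 3: B@(1,1) -> caps B=0 W=0
Move 4: W@(3,2) -> caps B=0 W=0
Move 5: B@(0,1) -> caps B=0 W=0
Move 6: W@(1,3) -> caps B=0 W=0
Move 7: B@(0,0) -> caps B=0 W=0
Move 8: W@(2,0) -> caps B=0 W=0
Move 9: B@(3,0) -> caps B=0 W=0
Move 10: W@(3,3) -> caps B=0 W=0
Move 11: B@(1,2) -> caps B=0 W=0
Move 12: W@(3,1) -> caps B=0 W=1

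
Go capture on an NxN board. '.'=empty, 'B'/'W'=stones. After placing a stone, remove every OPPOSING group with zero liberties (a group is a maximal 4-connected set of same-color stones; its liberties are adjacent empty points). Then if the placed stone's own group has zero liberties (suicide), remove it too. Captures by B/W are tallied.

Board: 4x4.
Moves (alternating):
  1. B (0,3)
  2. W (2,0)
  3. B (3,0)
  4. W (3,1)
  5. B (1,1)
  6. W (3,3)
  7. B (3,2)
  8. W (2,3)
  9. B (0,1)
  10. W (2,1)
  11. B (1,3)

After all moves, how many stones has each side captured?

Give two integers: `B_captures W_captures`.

Move 1: B@(0,3) -> caps B=0 W=0
Move 2: W@(2,0) -> caps B=0 W=0
Move 3: B@(3,0) -> caps B=0 W=0
Move 4: W@(3,1) -> caps B=0 W=1
Move 5: B@(1,1) -> caps B=0 W=1
Move 6: W@(3,3) -> caps B=0 W=1
Move 7: B@(3,2) -> caps B=0 W=1
Move 8: W@(2,3) -> caps B=0 W=1
Move 9: B@(0,1) -> caps B=0 W=1
Move 10: W@(2,1) -> caps B=0 W=1
Move 11: B@(1,3) -> caps B=0 W=1

Answer: 0 1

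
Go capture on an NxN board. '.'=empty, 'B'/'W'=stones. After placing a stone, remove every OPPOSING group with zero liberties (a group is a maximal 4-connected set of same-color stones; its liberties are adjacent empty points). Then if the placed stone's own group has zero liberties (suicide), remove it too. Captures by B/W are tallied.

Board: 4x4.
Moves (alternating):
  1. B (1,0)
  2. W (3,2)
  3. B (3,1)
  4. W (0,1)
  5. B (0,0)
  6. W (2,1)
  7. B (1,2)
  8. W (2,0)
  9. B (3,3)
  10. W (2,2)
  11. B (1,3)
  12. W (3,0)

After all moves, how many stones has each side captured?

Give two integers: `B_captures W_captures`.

Answer: 0 1

Derivation:
Move 1: B@(1,0) -> caps B=0 W=0
Move 2: W@(3,2) -> caps B=0 W=0
Move 3: B@(3,1) -> caps B=0 W=0
Move 4: W@(0,1) -> caps B=0 W=0
Move 5: B@(0,0) -> caps B=0 W=0
Move 6: W@(2,1) -> caps B=0 W=0
Move 7: B@(1,2) -> caps B=0 W=0
Move 8: W@(2,0) -> caps B=0 W=0
Move 9: B@(3,3) -> caps B=0 W=0
Move 10: W@(2,2) -> caps B=0 W=0
Move 11: B@(1,3) -> caps B=0 W=0
Move 12: W@(3,0) -> caps B=0 W=1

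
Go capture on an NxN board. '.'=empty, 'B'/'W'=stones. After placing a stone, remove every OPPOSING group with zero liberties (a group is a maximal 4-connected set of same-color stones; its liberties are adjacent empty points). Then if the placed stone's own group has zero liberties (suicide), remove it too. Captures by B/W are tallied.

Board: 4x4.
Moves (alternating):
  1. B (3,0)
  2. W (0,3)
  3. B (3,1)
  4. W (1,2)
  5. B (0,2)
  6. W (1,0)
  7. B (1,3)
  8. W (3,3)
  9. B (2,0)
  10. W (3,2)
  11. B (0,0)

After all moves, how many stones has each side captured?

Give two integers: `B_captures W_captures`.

Move 1: B@(3,0) -> caps B=0 W=0
Move 2: W@(0,3) -> caps B=0 W=0
Move 3: B@(3,1) -> caps B=0 W=0
Move 4: W@(1,2) -> caps B=0 W=0
Move 5: B@(0,2) -> caps B=0 W=0
Move 6: W@(1,0) -> caps B=0 W=0
Move 7: B@(1,3) -> caps B=1 W=0
Move 8: W@(3,3) -> caps B=1 W=0
Move 9: B@(2,0) -> caps B=1 W=0
Move 10: W@(3,2) -> caps B=1 W=0
Move 11: B@(0,0) -> caps B=1 W=0

Answer: 1 0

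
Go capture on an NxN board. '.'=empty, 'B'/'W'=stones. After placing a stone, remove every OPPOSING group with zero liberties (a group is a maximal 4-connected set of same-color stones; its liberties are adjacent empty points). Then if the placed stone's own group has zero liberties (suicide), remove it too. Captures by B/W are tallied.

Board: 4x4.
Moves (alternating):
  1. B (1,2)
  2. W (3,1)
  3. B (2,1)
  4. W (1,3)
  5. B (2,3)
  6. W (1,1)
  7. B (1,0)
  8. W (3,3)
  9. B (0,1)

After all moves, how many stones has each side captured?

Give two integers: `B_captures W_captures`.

Move 1: B@(1,2) -> caps B=0 W=0
Move 2: W@(3,1) -> caps B=0 W=0
Move 3: B@(2,1) -> caps B=0 W=0
Move 4: W@(1,3) -> caps B=0 W=0
Move 5: B@(2,3) -> caps B=0 W=0
Move 6: W@(1,1) -> caps B=0 W=0
Move 7: B@(1,0) -> caps B=0 W=0
Move 8: W@(3,3) -> caps B=0 W=0
Move 9: B@(0,1) -> caps B=1 W=0

Answer: 1 0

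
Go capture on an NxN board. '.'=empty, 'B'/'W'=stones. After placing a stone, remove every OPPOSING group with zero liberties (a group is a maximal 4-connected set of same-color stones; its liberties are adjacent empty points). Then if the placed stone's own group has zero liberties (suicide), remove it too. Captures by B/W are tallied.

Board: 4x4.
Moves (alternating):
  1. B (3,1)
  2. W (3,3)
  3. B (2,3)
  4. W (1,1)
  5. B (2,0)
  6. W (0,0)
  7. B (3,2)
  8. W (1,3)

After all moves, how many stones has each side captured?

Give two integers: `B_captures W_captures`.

Answer: 1 0

Derivation:
Move 1: B@(3,1) -> caps B=0 W=0
Move 2: W@(3,3) -> caps B=0 W=0
Move 3: B@(2,3) -> caps B=0 W=0
Move 4: W@(1,1) -> caps B=0 W=0
Move 5: B@(2,0) -> caps B=0 W=0
Move 6: W@(0,0) -> caps B=0 W=0
Move 7: B@(3,2) -> caps B=1 W=0
Move 8: W@(1,3) -> caps B=1 W=0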